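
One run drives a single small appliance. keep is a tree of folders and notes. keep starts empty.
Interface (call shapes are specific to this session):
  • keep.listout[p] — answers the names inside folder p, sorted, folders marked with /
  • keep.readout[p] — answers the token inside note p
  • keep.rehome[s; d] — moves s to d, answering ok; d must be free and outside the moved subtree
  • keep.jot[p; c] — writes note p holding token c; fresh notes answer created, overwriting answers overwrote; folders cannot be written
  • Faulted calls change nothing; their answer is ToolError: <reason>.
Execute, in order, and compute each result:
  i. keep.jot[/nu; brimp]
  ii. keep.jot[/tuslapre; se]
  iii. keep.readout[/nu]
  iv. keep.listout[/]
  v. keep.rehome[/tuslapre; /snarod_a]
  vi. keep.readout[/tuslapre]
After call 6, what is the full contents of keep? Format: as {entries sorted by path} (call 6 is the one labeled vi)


Answer: {nu=brimp, snarod_a=se}

Derivation:
;; jot(p='/nu', c='brimp') == created
;; jot(p='/tuslapre', c='se') == created
;; readout(p='/nu') == brimp
;; listout(p='/') == [nu, tuslapre]
;; rehome(s='/tuslapre', d='/snarod_a') == ok
;; readout(p='/tuslapre') == ToolError: not found


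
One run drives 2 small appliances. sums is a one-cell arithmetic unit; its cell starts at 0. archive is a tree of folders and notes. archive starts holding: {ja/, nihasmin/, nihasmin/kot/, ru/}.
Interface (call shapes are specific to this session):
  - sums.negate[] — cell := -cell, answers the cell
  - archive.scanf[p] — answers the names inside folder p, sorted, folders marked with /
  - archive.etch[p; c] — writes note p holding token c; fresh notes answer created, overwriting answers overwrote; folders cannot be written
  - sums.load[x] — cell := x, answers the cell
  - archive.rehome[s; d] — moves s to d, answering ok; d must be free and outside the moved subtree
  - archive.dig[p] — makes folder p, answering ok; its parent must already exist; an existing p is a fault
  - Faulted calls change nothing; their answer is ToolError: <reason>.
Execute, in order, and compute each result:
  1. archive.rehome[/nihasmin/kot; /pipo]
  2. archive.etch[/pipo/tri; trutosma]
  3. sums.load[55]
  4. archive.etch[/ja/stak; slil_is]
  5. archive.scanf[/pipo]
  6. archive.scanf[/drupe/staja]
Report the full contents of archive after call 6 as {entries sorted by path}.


Answer: {ja/, ja/stak=slil_is, nihasmin/, pipo/, pipo/tri=trutosma, ru/}

Derivation:
~$ archive.rehome s→/nihasmin/kot d→/pipo
[out] ok
~$ archive.etch p→/pipo/tri c→trutosma
[out] created
~$ sums.load x→55
[out] 55
~$ archive.etch p→/ja/stak c→slil_is
[out] created
~$ archive.scanf p→/pipo
[out] [tri]
~$ archive.scanf p→/drupe/staja
[out] ToolError: not found


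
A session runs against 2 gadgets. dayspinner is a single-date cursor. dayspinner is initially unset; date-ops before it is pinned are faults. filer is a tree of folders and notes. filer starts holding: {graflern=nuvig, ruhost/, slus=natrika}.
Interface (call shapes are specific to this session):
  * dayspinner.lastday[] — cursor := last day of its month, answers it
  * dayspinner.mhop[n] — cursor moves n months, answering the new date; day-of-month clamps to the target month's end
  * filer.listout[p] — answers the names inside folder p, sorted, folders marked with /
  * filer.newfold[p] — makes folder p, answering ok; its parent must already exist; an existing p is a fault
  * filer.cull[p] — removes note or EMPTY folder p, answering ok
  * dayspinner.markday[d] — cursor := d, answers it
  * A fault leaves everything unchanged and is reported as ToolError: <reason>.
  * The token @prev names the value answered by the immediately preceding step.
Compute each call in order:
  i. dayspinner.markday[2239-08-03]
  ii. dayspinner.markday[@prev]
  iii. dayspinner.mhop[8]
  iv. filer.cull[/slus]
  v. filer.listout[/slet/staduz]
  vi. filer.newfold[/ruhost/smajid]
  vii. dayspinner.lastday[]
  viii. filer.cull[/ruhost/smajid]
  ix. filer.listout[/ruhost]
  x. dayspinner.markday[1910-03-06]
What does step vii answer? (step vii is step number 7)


;; 1. dayspinner.markday(d→2239-08-03) : 2239-08-03
;; 2. dayspinner.markday(d→@prev) : 2239-08-03
;; 3. dayspinner.mhop(n→8) : 2240-04-03
;; 4. filer.cull(p→/slus) : ok
;; 5. filer.listout(p→/slet/staduz) : ToolError: not found
;; 6. filer.newfold(p→/ruhost/smajid) : ok
;; 7. dayspinner.lastday() : 2240-04-30
;; 8. filer.cull(p→/ruhost/smajid) : ok
;; 9. filer.listout(p→/ruhost) : []
;; 10. dayspinner.markday(d→1910-03-06) : 1910-03-06

Answer: 2240-04-30


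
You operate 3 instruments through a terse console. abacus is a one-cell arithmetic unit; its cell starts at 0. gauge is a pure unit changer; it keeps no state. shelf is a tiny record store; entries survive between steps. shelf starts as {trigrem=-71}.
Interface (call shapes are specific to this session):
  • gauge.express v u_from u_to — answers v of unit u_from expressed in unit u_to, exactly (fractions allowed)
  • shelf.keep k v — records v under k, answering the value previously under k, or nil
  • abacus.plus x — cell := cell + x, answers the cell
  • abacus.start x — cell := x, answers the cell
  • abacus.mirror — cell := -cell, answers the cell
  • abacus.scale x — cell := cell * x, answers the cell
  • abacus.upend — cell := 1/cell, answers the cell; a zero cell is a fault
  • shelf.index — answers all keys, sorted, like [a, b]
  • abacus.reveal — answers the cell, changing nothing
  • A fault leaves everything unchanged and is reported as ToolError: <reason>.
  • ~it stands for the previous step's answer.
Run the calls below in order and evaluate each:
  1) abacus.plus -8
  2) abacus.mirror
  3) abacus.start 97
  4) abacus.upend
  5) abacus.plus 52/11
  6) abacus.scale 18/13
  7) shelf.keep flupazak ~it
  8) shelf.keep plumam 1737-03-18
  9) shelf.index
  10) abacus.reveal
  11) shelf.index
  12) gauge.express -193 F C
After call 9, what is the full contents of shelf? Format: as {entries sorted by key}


Answer: {flupazak=90990/13871, plumam=1737-03-18, trigrem=-71}

Derivation:
CALL plus[x→-8]
RET  -8
CALL mirror[]
RET  8
CALL start[x→97]
RET  97
CALL upend[]
RET  1/97
CALL plus[x→52/11]
RET  5055/1067
CALL scale[x→18/13]
RET  90990/13871
CALL keep[k→flupazak; v→~it]
RET  nil
CALL keep[k→plumam; v→1737-03-18]
RET  nil
CALL index[]
RET  [flupazak, plumam, trigrem]
CALL reveal[]
RET  90990/13871
CALL index[]
RET  [flupazak, plumam, trigrem]
CALL express[v→-193; u_from→F; u_to→C]
RET  -125


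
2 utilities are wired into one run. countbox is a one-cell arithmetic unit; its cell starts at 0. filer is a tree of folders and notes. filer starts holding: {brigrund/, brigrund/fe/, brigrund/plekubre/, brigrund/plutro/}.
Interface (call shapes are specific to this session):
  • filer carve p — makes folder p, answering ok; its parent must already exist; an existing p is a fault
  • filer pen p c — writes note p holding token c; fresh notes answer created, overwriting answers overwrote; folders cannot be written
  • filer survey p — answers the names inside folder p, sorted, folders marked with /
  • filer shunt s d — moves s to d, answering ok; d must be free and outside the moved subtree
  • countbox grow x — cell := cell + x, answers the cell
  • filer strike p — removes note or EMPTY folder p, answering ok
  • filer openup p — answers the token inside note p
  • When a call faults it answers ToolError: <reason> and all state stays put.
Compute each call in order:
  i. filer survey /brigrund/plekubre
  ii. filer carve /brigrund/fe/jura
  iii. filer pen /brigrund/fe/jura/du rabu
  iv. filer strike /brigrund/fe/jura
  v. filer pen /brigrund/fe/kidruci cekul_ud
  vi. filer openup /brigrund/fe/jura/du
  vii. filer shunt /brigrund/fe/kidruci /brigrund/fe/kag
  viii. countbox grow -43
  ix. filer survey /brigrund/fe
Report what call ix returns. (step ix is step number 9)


# 1. filer survey(/brigrund/plekubre) => []
# 2. filer carve(/brigrund/fe/jura) => ok
# 3. filer pen(/brigrund/fe/jura/du, rabu) => created
# 4. filer strike(/brigrund/fe/jura) => ToolError: not empty
# 5. filer pen(/brigrund/fe/kidruci, cekul_ud) => created
# 6. filer openup(/brigrund/fe/jura/du) => rabu
# 7. filer shunt(/brigrund/fe/kidruci, /brigrund/fe/kag) => ok
# 8. countbox grow(-43) => -43
# 9. filer survey(/brigrund/fe) => [jura/, kag]

Answer: [jura/, kag]


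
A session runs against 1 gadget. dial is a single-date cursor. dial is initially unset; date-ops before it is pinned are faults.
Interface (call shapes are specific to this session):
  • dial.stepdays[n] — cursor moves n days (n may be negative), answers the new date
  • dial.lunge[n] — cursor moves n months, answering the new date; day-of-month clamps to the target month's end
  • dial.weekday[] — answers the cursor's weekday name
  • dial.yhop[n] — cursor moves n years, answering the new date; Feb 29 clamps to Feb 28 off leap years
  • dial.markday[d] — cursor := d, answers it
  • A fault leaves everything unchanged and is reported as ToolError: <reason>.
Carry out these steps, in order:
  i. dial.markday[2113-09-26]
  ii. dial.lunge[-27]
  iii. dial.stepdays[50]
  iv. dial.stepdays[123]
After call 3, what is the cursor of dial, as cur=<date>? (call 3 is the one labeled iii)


Answer: cur=2111-08-15

Derivation:
I call markday using d='2113-09-26', → 2113-09-26.
I run lunge using n='-27': 2111-06-26.
I invoke stepdays using n='50', → 2111-08-15.
Next I call stepdays using n='123', and get 2111-12-16.


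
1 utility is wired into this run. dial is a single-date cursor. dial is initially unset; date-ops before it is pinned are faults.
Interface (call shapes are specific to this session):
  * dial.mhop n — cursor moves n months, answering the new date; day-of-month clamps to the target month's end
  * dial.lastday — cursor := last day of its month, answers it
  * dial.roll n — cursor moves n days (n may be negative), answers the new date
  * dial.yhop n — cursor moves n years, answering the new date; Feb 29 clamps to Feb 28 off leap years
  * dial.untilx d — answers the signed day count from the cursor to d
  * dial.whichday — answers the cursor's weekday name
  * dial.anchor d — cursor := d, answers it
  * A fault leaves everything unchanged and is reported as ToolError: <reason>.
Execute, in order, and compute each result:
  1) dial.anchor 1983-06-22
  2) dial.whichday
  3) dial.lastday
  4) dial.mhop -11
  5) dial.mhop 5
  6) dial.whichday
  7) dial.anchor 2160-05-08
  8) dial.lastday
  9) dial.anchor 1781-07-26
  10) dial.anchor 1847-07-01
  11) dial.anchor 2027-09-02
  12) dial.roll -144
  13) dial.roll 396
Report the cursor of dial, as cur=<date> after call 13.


Answer: cur=2028-05-11

Derivation:
;; anchor(d→1983-06-22) == 1983-06-22
;; whichday() == Wednesday
;; lastday() == 1983-06-30
;; mhop(n→-11) == 1982-07-30
;; mhop(n→5) == 1982-12-30
;; whichday() == Thursday
;; anchor(d→2160-05-08) == 2160-05-08
;; lastday() == 2160-05-31
;; anchor(d→1781-07-26) == 1781-07-26
;; anchor(d→1847-07-01) == 1847-07-01
;; anchor(d→2027-09-02) == 2027-09-02
;; roll(n→-144) == 2027-04-11
;; roll(n→396) == 2028-05-11


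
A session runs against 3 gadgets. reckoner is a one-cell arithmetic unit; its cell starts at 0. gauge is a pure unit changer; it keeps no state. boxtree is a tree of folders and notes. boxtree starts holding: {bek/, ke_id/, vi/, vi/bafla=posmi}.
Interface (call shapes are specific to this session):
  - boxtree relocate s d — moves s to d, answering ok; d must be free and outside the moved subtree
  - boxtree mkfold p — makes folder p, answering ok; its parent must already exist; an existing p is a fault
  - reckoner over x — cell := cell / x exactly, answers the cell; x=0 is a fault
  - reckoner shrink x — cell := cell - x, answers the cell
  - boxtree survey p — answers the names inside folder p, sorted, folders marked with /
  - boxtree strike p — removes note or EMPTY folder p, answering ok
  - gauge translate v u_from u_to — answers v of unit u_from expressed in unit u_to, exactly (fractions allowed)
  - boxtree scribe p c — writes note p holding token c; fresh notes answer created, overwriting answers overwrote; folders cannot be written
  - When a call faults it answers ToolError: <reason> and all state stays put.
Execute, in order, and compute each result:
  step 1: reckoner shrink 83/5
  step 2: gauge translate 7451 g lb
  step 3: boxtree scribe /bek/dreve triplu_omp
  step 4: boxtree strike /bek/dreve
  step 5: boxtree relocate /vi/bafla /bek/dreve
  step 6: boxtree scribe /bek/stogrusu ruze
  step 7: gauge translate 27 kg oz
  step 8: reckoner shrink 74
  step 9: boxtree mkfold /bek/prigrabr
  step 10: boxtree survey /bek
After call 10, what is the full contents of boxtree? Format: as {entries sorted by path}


Answer: {bek/, bek/dreve=posmi, bek/prigrabr/, bek/stogrusu=ruze, ke_id/, vi/}

Derivation:
;; reckoner shrink(83/5) -> -83/5
;; gauge translate(7451, g, lb) -> 745100000/45359237
;; boxtree scribe(/bek/dreve, triplu_omp) -> created
;; boxtree strike(/bek/dreve) -> ok
;; boxtree relocate(/vi/bafla, /bek/dreve) -> ok
;; boxtree scribe(/bek/stogrusu, ruze) -> created
;; gauge translate(27, kg, oz) -> 43200000000/45359237
;; reckoner shrink(74) -> -453/5
;; boxtree mkfold(/bek/prigrabr) -> ok
;; boxtree survey(/bek) -> [dreve, prigrabr/, stogrusu]


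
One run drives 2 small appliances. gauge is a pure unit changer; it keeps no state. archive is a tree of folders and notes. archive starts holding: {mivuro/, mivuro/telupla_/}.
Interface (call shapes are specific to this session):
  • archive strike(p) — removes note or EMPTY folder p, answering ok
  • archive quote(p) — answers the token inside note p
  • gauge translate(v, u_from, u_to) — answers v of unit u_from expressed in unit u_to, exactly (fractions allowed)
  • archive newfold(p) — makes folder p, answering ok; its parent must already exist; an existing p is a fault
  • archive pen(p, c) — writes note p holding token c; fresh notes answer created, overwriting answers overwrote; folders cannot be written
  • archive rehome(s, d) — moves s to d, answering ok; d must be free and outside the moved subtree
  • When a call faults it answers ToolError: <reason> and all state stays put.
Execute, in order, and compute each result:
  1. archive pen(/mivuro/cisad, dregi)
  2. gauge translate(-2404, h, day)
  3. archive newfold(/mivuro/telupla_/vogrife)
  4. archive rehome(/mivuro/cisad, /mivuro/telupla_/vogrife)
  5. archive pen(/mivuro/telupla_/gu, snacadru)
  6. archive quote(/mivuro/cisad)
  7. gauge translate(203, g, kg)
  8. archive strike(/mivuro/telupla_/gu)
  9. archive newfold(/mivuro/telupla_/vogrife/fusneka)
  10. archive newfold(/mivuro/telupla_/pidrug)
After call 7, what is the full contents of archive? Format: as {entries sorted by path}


// archive pen(p=/mivuro/cisad, c=dregi) == created
// gauge translate(v=-2404, u_from=h, u_to=day) == -601/6
// archive newfold(p=/mivuro/telupla_/vogrife) == ok
// archive rehome(s=/mivuro/cisad, d=/mivuro/telupla_/vogrife) == ToolError: exists
// archive pen(p=/mivuro/telupla_/gu, c=snacadru) == created
// archive quote(p=/mivuro/cisad) == dregi
// gauge translate(v=203, u_from=g, u_to=kg) == 203/1000
// archive strike(p=/mivuro/telupla_/gu) == ok
// archive newfold(p=/mivuro/telupla_/vogrife/fusneka) == ok
// archive newfold(p=/mivuro/telupla_/pidrug) == ok

Answer: {mivuro/, mivuro/cisad=dregi, mivuro/telupla_/, mivuro/telupla_/gu=snacadru, mivuro/telupla_/vogrife/}


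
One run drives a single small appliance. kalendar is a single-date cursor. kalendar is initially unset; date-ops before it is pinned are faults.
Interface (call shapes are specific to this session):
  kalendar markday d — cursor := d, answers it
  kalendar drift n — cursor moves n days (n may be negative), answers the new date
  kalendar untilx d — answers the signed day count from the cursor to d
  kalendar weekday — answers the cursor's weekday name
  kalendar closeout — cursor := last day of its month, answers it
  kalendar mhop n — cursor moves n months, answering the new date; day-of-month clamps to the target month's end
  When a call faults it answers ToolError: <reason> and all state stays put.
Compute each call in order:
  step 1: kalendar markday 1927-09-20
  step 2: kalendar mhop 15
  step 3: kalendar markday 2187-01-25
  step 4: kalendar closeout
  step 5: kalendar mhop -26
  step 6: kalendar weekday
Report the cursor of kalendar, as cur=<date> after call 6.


Answer: cur=2184-11-30

Derivation:
Using kalendar markday(d: 1927-09-20), which returns 1927-09-20.
I call kalendar mhop(n: 15), yielding 1928-12-20.
Then kalendar markday(d: 2187-01-25), → 2187-01-25.
I use kalendar closeout(), and see 2187-01-31.
Now I run kalendar mhop(n: -26), — result: 2184-11-30.
I try kalendar weekday, and observe Tuesday.


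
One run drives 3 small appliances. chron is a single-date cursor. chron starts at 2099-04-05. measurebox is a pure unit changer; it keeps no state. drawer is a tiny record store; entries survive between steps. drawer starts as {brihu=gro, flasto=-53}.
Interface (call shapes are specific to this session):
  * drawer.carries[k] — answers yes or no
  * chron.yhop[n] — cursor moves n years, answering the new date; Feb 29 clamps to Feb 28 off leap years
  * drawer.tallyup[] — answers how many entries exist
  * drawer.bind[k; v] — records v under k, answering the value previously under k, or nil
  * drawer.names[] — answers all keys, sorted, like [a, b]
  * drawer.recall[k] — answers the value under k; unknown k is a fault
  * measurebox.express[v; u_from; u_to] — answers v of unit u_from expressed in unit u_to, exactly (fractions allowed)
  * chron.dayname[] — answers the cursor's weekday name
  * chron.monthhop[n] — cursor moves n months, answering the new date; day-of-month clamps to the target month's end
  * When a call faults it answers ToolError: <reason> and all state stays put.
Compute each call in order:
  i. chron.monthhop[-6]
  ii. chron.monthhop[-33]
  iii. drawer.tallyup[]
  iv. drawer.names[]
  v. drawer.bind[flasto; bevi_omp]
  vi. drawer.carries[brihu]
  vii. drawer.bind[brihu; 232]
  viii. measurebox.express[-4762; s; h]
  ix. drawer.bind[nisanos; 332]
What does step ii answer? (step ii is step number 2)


-> chron.monthhop(n→-6)
<- 2098-10-05
-> chron.monthhop(n→-33)
<- 2096-01-05
-> drawer.tallyup()
<- 2
-> drawer.names()
<- [brihu, flasto]
-> drawer.bind(k→flasto, v→bevi_omp)
<- -53
-> drawer.carries(k→brihu)
<- yes
-> drawer.bind(k→brihu, v→232)
<- gro
-> measurebox.express(v→-4762, u_from→s, u_to→h)
<- -2381/1800
-> drawer.bind(k→nisanos, v→332)
<- nil

Answer: 2096-01-05


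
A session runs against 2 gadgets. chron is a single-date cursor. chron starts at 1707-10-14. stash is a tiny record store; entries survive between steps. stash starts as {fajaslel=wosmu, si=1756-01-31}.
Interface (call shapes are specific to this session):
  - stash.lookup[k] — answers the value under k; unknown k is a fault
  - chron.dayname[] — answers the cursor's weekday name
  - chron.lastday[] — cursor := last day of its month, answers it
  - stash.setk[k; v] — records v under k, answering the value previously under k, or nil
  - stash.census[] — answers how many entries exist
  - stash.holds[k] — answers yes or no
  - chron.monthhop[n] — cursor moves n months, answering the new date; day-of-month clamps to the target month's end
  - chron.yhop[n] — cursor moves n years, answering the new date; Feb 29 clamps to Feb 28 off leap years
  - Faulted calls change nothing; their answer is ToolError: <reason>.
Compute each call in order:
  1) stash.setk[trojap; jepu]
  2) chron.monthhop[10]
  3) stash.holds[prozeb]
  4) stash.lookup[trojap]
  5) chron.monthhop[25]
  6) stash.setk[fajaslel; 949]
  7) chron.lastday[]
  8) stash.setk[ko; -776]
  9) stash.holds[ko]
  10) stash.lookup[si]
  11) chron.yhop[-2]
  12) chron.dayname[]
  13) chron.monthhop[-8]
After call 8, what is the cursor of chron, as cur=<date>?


Answer: cur=1710-09-30

Derivation:
// stash.setk(trojap, jepu) : nil
// chron.monthhop(10) : 1708-08-14
// stash.holds(prozeb) : no
// stash.lookup(trojap) : jepu
// chron.monthhop(25) : 1710-09-14
// stash.setk(fajaslel, 949) : wosmu
// chron.lastday() : 1710-09-30
// stash.setk(ko, -776) : nil
// stash.holds(ko) : yes
// stash.lookup(si) : 1756-01-31
// chron.yhop(-2) : 1708-09-30
// chron.dayname() : Sunday
// chron.monthhop(-8) : 1708-01-30


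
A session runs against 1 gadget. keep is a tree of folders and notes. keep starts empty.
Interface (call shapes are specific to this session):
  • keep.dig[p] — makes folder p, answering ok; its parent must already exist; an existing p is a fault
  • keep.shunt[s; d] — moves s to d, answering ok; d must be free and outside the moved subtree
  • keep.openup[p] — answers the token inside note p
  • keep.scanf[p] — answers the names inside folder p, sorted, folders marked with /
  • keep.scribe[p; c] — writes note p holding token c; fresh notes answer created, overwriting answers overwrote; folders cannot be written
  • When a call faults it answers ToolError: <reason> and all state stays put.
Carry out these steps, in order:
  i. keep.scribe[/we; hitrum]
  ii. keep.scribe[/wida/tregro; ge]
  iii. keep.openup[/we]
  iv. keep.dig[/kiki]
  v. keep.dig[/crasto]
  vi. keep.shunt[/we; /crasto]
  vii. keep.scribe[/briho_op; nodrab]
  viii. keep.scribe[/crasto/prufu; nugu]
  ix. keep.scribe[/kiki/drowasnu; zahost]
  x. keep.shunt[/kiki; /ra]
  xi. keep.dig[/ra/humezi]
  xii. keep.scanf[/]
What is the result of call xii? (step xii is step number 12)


$ scribe p→/we c→hitrum
= created
$ scribe p→/wida/tregro c→ge
= ToolError: no parent
$ openup p→/we
= hitrum
$ dig p→/kiki
= ok
$ dig p→/crasto
= ok
$ shunt s→/we d→/crasto
= ToolError: exists
$ scribe p→/briho_op c→nodrab
= created
$ scribe p→/crasto/prufu c→nugu
= created
$ scribe p→/kiki/drowasnu c→zahost
= created
$ shunt s→/kiki d→/ra
= ok
$ dig p→/ra/humezi
= ok
$ scanf p→/
= [briho_op, crasto/, ra/, we]

Answer: [briho_op, crasto/, ra/, we]


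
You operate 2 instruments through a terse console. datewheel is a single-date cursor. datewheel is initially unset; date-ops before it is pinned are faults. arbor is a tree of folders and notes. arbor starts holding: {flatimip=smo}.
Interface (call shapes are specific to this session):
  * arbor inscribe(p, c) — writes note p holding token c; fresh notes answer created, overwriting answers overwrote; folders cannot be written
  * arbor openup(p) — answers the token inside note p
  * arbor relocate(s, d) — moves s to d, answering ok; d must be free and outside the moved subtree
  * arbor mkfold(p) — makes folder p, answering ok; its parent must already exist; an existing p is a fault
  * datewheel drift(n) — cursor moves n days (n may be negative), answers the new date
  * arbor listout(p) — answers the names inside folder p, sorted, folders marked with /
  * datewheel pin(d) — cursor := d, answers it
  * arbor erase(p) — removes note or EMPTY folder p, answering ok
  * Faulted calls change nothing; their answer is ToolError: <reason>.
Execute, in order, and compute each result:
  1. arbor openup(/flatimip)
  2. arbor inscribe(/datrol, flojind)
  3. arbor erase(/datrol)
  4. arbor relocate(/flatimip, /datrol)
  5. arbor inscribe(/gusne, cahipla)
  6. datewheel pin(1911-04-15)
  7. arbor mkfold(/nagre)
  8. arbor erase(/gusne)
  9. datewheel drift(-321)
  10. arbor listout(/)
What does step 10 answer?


Answer: [datrol, nagre/]

Derivation:
# 1. arbor openup(p: /flatimip) : smo
# 2. arbor inscribe(p: /datrol, c: flojind) : created
# 3. arbor erase(p: /datrol) : ok
# 4. arbor relocate(s: /flatimip, d: /datrol) : ok
# 5. arbor inscribe(p: /gusne, c: cahipla) : created
# 6. datewheel pin(d: 1911-04-15) : 1911-04-15
# 7. arbor mkfold(p: /nagre) : ok
# 8. arbor erase(p: /gusne) : ok
# 9. datewheel drift(n: -321) : 1910-05-29
# 10. arbor listout(p: /) : [datrol, nagre/]


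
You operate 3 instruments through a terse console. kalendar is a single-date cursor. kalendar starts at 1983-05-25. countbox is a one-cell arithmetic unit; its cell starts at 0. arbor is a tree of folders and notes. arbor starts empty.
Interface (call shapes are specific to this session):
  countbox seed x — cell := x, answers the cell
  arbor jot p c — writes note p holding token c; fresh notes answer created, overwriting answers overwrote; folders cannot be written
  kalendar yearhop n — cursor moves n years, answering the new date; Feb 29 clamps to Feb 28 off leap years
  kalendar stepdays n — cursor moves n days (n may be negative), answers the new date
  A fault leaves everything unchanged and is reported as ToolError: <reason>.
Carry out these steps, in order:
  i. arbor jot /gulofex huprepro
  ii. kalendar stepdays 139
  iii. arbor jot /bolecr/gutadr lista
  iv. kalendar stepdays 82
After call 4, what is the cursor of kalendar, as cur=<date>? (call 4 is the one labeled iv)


CALL arbor jot[p: /gulofex; c: huprepro]
RET  created
CALL kalendar stepdays[n: 139]
RET  1983-10-11
CALL arbor jot[p: /bolecr/gutadr; c: lista]
RET  ToolError: no parent
CALL kalendar stepdays[n: 82]
RET  1984-01-01

Answer: cur=1984-01-01


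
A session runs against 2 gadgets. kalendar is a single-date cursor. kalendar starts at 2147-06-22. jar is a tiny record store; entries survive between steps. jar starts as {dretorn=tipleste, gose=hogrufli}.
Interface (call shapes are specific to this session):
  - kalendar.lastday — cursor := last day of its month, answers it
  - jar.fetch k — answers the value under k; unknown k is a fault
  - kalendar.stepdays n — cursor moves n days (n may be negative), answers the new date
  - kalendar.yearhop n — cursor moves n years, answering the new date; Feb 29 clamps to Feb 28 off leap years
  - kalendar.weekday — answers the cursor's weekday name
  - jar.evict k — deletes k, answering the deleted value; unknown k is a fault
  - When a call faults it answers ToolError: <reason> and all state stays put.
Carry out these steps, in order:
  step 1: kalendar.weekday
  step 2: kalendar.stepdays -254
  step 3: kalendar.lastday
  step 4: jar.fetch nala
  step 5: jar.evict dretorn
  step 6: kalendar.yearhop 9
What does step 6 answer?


% kalendar.weekday
  Thursday
% kalendar.stepdays n: -254
  2146-10-11
% kalendar.lastday
  2146-10-31
% jar.fetch k: nala
  ToolError: no such key nala
% jar.evict k: dretorn
  tipleste
% kalendar.yearhop n: 9
  2155-10-31

Answer: 2155-10-31


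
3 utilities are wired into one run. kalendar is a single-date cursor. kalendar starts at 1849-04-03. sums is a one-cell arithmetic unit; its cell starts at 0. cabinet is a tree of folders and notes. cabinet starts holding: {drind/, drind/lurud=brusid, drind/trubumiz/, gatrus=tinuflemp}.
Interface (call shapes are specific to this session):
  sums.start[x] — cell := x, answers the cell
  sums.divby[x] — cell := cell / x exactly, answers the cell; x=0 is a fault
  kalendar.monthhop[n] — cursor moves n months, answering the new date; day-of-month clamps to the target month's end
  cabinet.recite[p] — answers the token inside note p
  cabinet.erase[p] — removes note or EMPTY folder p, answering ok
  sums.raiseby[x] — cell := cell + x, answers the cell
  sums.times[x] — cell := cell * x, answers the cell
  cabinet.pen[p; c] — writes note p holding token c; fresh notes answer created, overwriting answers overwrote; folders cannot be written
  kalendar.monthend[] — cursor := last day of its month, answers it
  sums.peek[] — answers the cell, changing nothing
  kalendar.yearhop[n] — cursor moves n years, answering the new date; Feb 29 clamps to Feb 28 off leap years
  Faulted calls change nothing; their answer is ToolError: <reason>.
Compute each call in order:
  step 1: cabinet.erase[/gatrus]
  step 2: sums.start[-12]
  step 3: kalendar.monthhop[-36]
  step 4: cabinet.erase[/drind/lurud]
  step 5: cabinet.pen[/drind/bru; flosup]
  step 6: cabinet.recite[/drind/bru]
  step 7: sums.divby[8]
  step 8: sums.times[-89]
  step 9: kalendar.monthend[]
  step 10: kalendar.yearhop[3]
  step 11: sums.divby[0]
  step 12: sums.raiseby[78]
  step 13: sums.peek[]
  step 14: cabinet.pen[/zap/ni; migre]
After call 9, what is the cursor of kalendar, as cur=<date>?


Answer: cur=1846-04-30

Derivation:
Now I run cabinet.erase on p: /gatrus, — result: ok.
I invoke sums.start on x: -12: -12.
Now I run kalendar.monthhop on n: -36, → 1846-04-03.
Invoking cabinet.erase on p: /drind/lurud, → ok.
Calling cabinet.pen on p: /drind/bru, c: flosup, and see created.
Now I run cabinet.recite on p: /drind/bru, and see flosup.
Now I run sums.divby on x: 8, yielding -3/2.
I try sums.times on x: -89: 267/2.
I run kalendar.monthend, and see 1846-04-30.
Then kalendar.yearhop on n: 3, which returns 1849-04-30.
I invoke sums.divby on x: 0, — result: ToolError: division by zero.
I run sums.raiseby on x: 78, giving 423/2.
Next I call sums.peek, and get 423/2.
I call cabinet.pen on p: /zap/ni, c: migre: ToolError: no parent.


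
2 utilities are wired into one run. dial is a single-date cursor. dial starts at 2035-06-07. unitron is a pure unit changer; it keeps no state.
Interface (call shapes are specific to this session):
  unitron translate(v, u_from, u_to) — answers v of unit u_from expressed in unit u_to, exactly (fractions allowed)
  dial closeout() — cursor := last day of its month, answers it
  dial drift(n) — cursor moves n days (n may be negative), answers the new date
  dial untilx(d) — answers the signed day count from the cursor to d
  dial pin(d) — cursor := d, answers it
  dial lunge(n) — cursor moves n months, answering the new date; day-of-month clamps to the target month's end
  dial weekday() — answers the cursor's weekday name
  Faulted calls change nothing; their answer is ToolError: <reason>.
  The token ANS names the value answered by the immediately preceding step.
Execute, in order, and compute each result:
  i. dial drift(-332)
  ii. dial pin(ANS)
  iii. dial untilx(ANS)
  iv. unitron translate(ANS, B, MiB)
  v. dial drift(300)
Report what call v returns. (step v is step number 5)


Answer: 2035-05-06

Derivation:
-> dial drift(n→-332)
<- 2034-07-10
-> dial pin(d→ANS)
<- 2034-07-10
-> dial untilx(d→ANS)
<- 0
-> unitron translate(v→ANS, u_from→B, u_to→MiB)
<- 0
-> dial drift(n→300)
<- 2035-05-06


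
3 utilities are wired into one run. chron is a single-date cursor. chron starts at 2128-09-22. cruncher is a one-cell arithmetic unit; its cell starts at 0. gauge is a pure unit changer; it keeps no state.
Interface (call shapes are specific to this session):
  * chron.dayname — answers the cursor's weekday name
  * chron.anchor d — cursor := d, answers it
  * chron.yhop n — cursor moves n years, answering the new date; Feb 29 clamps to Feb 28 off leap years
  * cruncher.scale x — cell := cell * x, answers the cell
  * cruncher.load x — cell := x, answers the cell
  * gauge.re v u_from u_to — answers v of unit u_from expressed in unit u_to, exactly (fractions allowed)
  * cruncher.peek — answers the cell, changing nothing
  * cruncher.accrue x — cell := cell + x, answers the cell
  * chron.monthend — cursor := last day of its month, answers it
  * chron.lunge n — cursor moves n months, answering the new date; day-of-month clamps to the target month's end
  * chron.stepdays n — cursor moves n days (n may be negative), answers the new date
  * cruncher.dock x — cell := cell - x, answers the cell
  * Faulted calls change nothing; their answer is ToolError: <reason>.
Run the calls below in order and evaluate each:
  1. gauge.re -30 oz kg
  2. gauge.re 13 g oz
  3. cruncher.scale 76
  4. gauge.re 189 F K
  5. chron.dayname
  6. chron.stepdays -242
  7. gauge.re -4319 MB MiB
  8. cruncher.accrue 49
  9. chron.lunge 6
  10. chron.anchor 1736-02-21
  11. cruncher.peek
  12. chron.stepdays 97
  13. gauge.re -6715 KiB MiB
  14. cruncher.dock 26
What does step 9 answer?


! re(v: -30, u_from: oz, u_to: kg) : -136077711/160000000
! re(v: 13, u_from: g, u_to: oz) : 20800000/45359237
! scale(x: 76) : 0
! re(v: 189, u_from: F, u_to: K) : 64867/180
! dayname() : Wednesday
! stepdays(n: -242) : 2128-01-24
! re(v: -4319, u_from: MB, u_to: MiB) : -67484375/16384
! accrue(x: 49) : 49
! lunge(n: 6) : 2128-07-24
! anchor(d: 1736-02-21) : 1736-02-21
! peek() : 49
! stepdays(n: 97) : 1736-05-28
! re(v: -6715, u_from: KiB, u_to: MiB) : -6715/1024
! dock(x: 26) : 23

Answer: 2128-07-24


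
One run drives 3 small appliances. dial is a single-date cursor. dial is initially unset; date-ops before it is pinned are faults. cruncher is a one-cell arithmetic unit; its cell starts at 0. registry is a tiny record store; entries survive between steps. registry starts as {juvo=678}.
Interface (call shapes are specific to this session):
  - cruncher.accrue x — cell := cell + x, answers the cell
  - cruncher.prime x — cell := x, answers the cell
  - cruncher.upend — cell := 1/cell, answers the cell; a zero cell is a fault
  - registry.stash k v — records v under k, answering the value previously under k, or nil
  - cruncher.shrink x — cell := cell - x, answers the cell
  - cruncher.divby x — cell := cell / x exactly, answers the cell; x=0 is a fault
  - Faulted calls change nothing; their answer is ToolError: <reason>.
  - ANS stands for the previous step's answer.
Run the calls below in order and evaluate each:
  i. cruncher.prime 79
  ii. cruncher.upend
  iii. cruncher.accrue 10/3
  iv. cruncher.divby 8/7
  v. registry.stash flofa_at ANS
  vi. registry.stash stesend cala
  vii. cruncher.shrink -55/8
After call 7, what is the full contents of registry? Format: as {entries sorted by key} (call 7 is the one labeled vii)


Answer: {flofa_at=5551/1896, juvo=678, stesend=cala}

Derivation:
;; prime(x=79) -> 79
;; upend() -> 1/79
;; accrue(x=10/3) -> 793/237
;; divby(x=8/7) -> 5551/1896
;; stash(k=flofa_at, v=ANS) -> nil
;; stash(k=stesend, v=cala) -> nil
;; shrink(x=-55/8) -> 9293/948


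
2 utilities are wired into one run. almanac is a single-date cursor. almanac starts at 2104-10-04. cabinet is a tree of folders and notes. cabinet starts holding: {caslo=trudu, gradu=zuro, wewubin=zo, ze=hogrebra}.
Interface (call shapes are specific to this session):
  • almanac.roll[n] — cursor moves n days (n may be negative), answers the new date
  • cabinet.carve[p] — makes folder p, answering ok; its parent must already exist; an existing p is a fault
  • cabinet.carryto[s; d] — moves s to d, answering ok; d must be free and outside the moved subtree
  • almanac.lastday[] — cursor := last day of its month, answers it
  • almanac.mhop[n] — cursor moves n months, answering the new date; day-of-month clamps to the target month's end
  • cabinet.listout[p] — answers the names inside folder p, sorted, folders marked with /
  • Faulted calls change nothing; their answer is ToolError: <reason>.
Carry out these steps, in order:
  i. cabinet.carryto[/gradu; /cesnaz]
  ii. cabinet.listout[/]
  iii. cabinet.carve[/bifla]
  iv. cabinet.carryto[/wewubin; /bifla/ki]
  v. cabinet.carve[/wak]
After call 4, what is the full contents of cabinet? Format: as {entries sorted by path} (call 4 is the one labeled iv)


% carryto(s=/gradu, d=/cesnaz) == ok
% listout(p=/) == [caslo, cesnaz, wewubin, ze]
% carve(p=/bifla) == ok
% carryto(s=/wewubin, d=/bifla/ki) == ok
% carve(p=/wak) == ok

Answer: {bifla/, bifla/ki=zo, caslo=trudu, cesnaz=zuro, ze=hogrebra}


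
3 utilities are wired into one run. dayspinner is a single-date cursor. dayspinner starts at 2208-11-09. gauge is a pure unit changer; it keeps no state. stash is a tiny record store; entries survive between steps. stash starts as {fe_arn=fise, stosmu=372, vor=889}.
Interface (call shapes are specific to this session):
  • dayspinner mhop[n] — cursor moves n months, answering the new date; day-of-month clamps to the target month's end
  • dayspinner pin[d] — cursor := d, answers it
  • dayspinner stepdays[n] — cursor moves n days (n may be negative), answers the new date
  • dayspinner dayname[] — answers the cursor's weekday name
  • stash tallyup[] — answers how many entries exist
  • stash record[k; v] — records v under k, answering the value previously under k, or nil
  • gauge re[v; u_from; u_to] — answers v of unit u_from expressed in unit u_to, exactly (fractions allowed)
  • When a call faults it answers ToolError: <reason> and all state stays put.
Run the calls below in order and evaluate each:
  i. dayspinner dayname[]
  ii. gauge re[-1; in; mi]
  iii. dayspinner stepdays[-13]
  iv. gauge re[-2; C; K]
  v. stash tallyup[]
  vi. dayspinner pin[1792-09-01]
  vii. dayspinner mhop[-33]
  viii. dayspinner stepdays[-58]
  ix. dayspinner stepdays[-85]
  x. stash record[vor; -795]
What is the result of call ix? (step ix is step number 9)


% dayspinner dayname
:: Wednesday
% gauge re v=-1 u_from=in u_to=mi
:: -1/63360
% dayspinner stepdays n=-13
:: 2208-10-27
% gauge re v=-2 u_from=C u_to=K
:: 5423/20
% stash tallyup
:: 3
% dayspinner pin d=1792-09-01
:: 1792-09-01
% dayspinner mhop n=-33
:: 1789-12-01
% dayspinner stepdays n=-58
:: 1789-10-04
% dayspinner stepdays n=-85
:: 1789-07-11
% stash record k=vor v=-795
:: 889

Answer: 1789-07-11


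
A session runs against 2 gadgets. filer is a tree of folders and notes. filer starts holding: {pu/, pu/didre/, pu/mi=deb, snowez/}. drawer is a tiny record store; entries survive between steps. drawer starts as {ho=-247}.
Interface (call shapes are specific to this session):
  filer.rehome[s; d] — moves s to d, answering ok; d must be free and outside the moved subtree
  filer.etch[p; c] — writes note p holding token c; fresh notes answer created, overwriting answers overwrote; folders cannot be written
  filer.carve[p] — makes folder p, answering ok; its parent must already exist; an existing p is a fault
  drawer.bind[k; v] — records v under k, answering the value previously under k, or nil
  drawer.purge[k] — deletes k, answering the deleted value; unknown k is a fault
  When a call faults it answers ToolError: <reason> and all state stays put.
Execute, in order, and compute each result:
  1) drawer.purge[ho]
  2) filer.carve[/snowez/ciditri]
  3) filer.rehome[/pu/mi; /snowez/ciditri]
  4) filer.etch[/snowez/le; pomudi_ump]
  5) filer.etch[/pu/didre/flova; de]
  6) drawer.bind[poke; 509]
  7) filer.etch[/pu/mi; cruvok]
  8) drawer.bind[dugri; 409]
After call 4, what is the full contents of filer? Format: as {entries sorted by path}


Answer: {pu/, pu/didre/, pu/mi=deb, snowez/, snowez/ciditri/, snowez/le=pomudi_ump}

Derivation:
! 1. purge(k: ho) -> -247
! 2. carve(p: /snowez/ciditri) -> ok
! 3. rehome(s: /pu/mi, d: /snowez/ciditri) -> ToolError: exists
! 4. etch(p: /snowez/le, c: pomudi_ump) -> created
! 5. etch(p: /pu/didre/flova, c: de) -> created
! 6. bind(k: poke, v: 509) -> nil
! 7. etch(p: /pu/mi, c: cruvok) -> overwrote
! 8. bind(k: dugri, v: 409) -> nil


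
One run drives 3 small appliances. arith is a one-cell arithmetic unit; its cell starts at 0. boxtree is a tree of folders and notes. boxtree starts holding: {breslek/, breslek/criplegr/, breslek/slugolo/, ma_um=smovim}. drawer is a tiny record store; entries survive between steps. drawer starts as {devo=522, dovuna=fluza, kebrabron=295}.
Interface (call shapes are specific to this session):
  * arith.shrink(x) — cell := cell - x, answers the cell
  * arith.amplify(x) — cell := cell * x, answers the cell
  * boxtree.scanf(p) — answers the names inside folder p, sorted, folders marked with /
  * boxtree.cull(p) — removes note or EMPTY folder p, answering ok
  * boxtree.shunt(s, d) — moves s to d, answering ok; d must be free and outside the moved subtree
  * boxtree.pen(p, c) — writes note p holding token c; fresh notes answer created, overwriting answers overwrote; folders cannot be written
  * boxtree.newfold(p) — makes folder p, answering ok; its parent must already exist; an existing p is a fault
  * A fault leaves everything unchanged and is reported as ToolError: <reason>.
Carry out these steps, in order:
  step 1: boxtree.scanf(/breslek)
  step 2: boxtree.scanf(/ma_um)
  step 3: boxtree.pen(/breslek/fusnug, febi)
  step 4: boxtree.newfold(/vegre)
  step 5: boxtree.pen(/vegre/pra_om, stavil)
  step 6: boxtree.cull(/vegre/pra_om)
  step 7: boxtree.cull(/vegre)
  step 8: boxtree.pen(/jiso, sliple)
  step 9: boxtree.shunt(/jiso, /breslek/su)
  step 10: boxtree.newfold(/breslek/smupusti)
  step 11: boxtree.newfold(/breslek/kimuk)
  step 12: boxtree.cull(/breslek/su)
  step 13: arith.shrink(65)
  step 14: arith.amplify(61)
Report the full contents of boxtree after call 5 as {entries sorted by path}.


Answer: {breslek/, breslek/criplegr/, breslek/fusnug=febi, breslek/slugolo/, ma_um=smovim, vegre/, vegre/pra_om=stavil}

Derivation:
I call boxtree.scanf on p→/breslek, yielding [criplegr/, slugolo/].
I call boxtree.scanf on p→/ma_um, yielding ToolError: not a directory.
I run boxtree.pen on p→/breslek/fusnug, c→febi, and see created.
Invoking boxtree.newfold on p→/vegre, which returns ok.
I call boxtree.pen on p→/vegre/pra_om, c→stavil, → created.
I call boxtree.cull on p→/vegre/pra_om, → ok.
Now I run boxtree.cull on p→/vegre, giving ok.
Using boxtree.pen on p→/jiso, c→sliple, giving created.
Calling boxtree.shunt on s→/jiso, d→/breslek/su, and observe ok.
Next I call boxtree.newfold on p→/breslek/smupusti, and get ok.
I run boxtree.newfold on p→/breslek/kimuk, — result: ok.
I use boxtree.cull on p→/breslek/su, yielding ok.
Now I run arith.shrink on x→65: -65.
I call arith.amplify on x→61, — result: -3965.
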